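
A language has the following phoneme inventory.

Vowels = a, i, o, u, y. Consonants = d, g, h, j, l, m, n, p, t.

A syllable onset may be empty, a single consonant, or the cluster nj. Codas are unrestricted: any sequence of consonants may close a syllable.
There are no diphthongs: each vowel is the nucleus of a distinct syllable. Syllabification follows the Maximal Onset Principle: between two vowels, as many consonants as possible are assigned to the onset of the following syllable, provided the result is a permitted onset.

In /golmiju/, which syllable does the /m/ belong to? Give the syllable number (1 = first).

Vowels present: o, i, u; each is a nucleus, giving 3 syllables.
V1 /o/ – V2 /i/: /lm/; trying suffixes from longest down, /m/ is the first permitted one, so coda /l/ | onset /m/.
V2 /i/ – V3 /u/: /j/ → onset of the next syllable (single consonants are always licit onsets).
Result: gol.mi.ju.
The /m/ is in the onset of syllable 2 (/mi/).

2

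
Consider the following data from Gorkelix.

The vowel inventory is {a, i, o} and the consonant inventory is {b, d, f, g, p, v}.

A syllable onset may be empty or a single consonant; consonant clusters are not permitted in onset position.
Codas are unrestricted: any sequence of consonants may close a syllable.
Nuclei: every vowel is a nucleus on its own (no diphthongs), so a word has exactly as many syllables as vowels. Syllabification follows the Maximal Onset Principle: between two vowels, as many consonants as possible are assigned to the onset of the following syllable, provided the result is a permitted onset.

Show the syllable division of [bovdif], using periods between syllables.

bov.dif

Vowels present: o, i; each is a nucleus, giving 2 syllables.
/o…i/ gap (V1→V2): cluster /vd/ — the longest permitted-onset suffix is /d/; onset = /d/, preceding coda = /v/.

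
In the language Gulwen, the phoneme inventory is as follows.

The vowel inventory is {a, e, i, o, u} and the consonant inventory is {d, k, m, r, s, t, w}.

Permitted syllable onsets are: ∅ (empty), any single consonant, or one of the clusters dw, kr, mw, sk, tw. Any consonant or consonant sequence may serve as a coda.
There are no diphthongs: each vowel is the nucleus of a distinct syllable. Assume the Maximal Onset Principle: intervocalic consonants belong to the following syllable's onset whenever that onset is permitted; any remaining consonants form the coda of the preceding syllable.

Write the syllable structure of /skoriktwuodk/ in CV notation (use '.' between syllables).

The vowels are o, i, u, o — 4 nuclei, so 4 syllables.
σ1/σ2 boundary: /r/ → onset of the next syllable (single consonants are always licit onsets).
σ2/σ3 boundary: /ktw/ — longest licit onset from the right is /tw/, leaving /k/ as coda.
σ3/σ4 boundary: no consonants, so the boundary falls immediately after /u/.
So the parse is sko.rik.twu.odk.
Mapping each syllable to C/V: /sko/ → CCV, /rik/ → CVC, /twu/ → CCV, /odk/ → VCC.

CCV.CVC.CCV.VCC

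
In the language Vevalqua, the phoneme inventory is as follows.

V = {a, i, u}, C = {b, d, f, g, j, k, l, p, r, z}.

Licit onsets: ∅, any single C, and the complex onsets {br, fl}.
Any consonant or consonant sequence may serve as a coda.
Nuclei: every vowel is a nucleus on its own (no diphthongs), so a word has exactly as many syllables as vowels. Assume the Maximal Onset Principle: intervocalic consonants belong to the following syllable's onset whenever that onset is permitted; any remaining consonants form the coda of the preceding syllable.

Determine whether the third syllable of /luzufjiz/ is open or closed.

closed

Vowels present: u, u, i; each is a nucleus, giving 3 syllables.
/u…u/ gap (V1→V2): /z/ → onset of the next syllable (single consonants are always licit onsets).
/u…i/ gap (V2→V3): /fj/ — longest licit onset from the right is /j/, leaving /f/ as coda.
So the parse is lu.zuf.jiz.
Syllable 3 is /jiz/ with coda /z/, so it is closed.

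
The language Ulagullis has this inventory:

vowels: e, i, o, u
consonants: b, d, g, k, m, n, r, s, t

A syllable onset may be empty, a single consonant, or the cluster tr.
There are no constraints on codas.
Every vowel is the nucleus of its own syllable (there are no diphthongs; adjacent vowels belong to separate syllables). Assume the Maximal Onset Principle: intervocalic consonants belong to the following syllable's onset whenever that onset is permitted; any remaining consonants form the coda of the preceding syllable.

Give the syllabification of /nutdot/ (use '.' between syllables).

Nuclei (vowels): u, o → 2 syllables.
V1 /u/ – V2 /o/: /td/ splits as /t/ + /d/ (/d/ is the longest suffix that is a licit onset).

nut.dot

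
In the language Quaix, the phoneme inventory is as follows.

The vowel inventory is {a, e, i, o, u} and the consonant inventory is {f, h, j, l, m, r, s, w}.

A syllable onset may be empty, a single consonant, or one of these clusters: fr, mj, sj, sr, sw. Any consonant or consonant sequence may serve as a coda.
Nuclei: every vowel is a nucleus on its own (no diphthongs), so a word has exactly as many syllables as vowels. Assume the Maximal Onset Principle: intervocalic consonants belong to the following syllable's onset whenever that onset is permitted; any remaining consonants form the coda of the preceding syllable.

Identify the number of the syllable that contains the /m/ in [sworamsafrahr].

Vowels present: o, a, a, a; each is a nucleus, giving 4 syllables.
σ1/σ2 boundary: /r/ → onset of the next syllable (single consonants are always licit onsets).
σ2/σ3 boundary: /ms/ splits as /m/ + /s/ (/s/ is the longest suffix that is a licit onset).
σ3/σ4 boundary: /fr/ — entire cluster is a permitted onset → onset /fr/, coda ∅.
So the parse is swo.ram.sa.frahr.
The /m/ is in the coda of syllable 2 (/ram/).

2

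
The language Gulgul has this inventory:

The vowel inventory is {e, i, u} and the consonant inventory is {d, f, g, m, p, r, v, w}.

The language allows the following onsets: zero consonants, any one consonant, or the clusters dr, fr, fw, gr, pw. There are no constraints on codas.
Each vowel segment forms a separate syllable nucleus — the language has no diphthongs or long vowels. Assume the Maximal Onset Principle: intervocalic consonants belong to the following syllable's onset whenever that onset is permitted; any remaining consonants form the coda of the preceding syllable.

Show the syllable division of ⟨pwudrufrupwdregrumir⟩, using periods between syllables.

pwu.dru.frupw.dre.gru.mir

The vowels are u, u, u, e, u, i — 6 nuclei, so 6 syllables.
Between /u/ (V1) and /u/ (V2): /dr/ is a licit onset in full, so it all attaches to the next syllable.
Between /u/ (V2) and /u/ (V3): /fr/ — entire cluster is a permitted onset → onset /fr/, coda ∅.
Between /u/ (V3) and /e/ (V4): /pwdr/; trying suffixes from longest down, /dr/ is the first permitted one, so coda /pw/ | onset /dr/.
Between /e/ (V4) and /u/ (V5): cluster /gr/ — /gr/ is itself a permitted onset, so the whole cluster goes right; preceding coda = ∅.
Between /u/ (V5) and /i/ (V6): just /m/ — single C goes to the following onset.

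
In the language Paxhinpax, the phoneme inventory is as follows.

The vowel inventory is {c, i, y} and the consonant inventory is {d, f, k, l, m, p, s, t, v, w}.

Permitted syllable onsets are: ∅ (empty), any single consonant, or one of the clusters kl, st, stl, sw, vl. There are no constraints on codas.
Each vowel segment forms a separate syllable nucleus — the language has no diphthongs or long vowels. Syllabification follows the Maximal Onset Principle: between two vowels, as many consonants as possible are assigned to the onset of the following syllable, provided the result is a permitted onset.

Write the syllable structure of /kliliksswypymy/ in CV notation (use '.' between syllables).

Nuclei (vowels): i, i, y, y, y → 5 syllables.
σ1/σ2 boundary: /l/ → onset of the next syllable (single consonants are always licit onsets).
σ2/σ3 boundary: /kssw/; trying suffixes from longest down, /sw/ is the first permitted one, so coda /ks/ | onset /sw/.
σ3/σ4 boundary: just /p/ — single C goes to the following onset.
σ4/σ5 boundary: /m/ → onset of the next syllable (single consonants are always licit onsets).
Putting it together: kli.liks.swy.py.my.
Mapping each syllable to C/V: /kli/ → CCV, /liks/ → CVCC, /swy/ → CCV, /py/ → CV, /my/ → CV.

CCV.CVCC.CCV.CV.CV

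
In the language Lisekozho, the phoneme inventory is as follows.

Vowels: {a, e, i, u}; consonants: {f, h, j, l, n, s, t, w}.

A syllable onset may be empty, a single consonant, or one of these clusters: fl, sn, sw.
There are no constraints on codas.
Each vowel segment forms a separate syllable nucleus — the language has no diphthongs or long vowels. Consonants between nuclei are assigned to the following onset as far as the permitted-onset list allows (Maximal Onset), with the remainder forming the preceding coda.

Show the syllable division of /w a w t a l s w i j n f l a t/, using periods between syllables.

Nuclei (vowels): a, a, i, a → 4 syllables.
Between /a/ (V1) and /a/ (V2): /wt/; trying suffixes from longest down, /t/ is the first permitted one, so coda /w/ | onset /t/.
Between /a/ (V2) and /i/ (V3): /lsw/ splits as /l/ + /sw/ (/sw/ is the longest suffix that is a licit onset).
Between /i/ (V3) and /a/ (V4): /jnfl/ splits as /jn/ + /fl/ (/fl/ is the longest suffix that is a licit onset).

waw.tal.swijn.flat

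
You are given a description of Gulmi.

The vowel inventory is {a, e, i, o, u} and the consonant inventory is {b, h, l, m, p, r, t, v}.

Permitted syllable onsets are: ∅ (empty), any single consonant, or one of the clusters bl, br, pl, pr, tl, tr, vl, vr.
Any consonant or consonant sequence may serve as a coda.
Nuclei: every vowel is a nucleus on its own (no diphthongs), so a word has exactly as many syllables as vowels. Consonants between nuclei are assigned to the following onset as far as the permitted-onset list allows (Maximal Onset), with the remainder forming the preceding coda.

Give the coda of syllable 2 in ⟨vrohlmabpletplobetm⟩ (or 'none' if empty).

Vowels present: o, a, e, o, e; each is a nucleus, giving 5 syllables.
σ1/σ2 boundary: cluster /hlm/ — the longest permitted-onset suffix is /m/; onset = /m/, preceding coda = /hl/.
σ2/σ3 boundary: /bpl/; trying suffixes from longest down, /pl/ is the first permitted one, so coda /b/ | onset /pl/.
σ3/σ4 boundary: /tpl/ splits as /t/ + /pl/ (/pl/ is the longest suffix that is a licit onset).
σ4/σ5 boundary: /b/ → onset of the next syllable (single consonants are always licit onsets).
So the parse is vrohl.mab.plet.plo.betm.
Syllable 2 is /mab/: onset /m/, nucleus /a/, coda /b/.

b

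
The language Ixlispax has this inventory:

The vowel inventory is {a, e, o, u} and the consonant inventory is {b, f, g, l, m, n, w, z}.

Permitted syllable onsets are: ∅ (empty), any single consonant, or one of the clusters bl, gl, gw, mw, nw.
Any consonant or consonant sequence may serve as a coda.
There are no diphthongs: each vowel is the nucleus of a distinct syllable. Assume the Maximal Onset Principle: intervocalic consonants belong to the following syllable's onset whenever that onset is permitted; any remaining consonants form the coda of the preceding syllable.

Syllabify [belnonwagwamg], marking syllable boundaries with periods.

bel.no.nwa.gwamg

Nuclei (vowels): e, o, a, a → 4 syllables.
V1 /e/ – V2 /o/: cluster /ln/ — the longest permitted-onset suffix is /n/; onset = /n/, preceding coda = /l/.
V2 /o/ – V3 /a/: /nw/ — entire cluster is a permitted onset → onset /nw/, coda ∅.
V3 /a/ – V4 /a/: /gw/ is a licit onset in full, so it all attaches to the next syllable.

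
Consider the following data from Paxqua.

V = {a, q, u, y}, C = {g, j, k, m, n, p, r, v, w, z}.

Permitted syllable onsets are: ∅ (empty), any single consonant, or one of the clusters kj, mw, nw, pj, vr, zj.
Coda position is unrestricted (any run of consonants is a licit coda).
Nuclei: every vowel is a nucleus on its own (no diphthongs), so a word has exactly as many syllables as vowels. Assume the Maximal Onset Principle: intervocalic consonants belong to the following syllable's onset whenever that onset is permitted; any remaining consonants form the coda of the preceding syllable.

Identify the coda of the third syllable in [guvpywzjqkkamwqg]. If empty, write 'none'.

k

Nuclei (vowels): u, y, q, a, q → 5 syllables.
/u…y/ gap (V1→V2): /vp/ splits as /v/ + /p/ (/p/ is the longest suffix that is a licit onset).
/y…q/ gap (V2→V3): /wzj/; trying suffixes from longest down, /zj/ is the first permitted one, so coda /w/ | onset /zj/.
/q…a/ gap (V3→V4): /kk/ — longest licit onset from the right is /k/, leaving /k/ as coda.
/a…q/ gap (V4→V5): cluster /mw/ — /mw/ is itself a permitted onset, so the whole cluster goes right; preceding coda = ∅.
Putting it together: guv.pyw.zjqk.ka.mwqg.
Syllable 3 is /zjqk/: onset /zj/, nucleus /q/, coda /k/.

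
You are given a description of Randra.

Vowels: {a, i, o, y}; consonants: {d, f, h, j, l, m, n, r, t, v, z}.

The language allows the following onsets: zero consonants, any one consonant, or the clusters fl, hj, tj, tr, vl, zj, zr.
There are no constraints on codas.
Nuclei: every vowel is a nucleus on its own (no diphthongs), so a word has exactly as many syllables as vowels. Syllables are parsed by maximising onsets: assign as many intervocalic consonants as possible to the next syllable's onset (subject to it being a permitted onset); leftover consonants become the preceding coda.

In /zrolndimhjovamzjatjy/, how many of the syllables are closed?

Vowels present: o, i, o, a, a, y; each is a nucleus, giving 6 syllables.
Between /o/ (V1) and /i/ (V2): /lnd/ — longest licit onset from the right is /d/, leaving /ln/ as coda.
Between /i/ (V2) and /o/ (V3): /mhj/ splits as /m/ + /hj/ (/hj/ is the longest suffix that is a licit onset).
Between /o/ (V3) and /a/ (V4): /v/ → onset of the next syllable (single consonants are always licit onsets).
Between /a/ (V4) and /a/ (V5): /mzj/; trying suffixes from longest down, /zj/ is the first permitted one, so coda /m/ | onset /zj/.
Between /a/ (V5) and /y/ (V6): cluster /tj/ — /tj/ is itself a permitted onset, so the whole cluster goes right; preceding coda = ∅.
Putting it together: zroln.dim.hjo.vam.zja.tjy.
Classifying each syllable: /zroln/ (closed), /dim/ (closed), /hjo/ (open), /vam/ (closed), /zja/ (open), /tjy/ (open).
Closed syllables: 3.

3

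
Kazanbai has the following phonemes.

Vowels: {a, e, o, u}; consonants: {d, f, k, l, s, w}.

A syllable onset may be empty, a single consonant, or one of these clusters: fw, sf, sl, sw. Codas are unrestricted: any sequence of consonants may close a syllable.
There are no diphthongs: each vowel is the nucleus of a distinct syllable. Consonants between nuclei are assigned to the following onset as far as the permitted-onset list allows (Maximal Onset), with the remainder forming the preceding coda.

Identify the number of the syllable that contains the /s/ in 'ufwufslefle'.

Vowels present: u, u, e, e; each is a nucleus, giving 4 syllables.
σ1/σ2 boundary: /fw/ — entire cluster is a permitted onset → onset /fw/, coda ∅.
σ2/σ3 boundary: /fsl/; trying suffixes from longest down, /sl/ is the first permitted one, so coda /f/ | onset /sl/.
σ3/σ4 boundary: /fl/ splits as /f/ + /l/ (/l/ is the longest suffix that is a licit onset).
Putting it together: u.fwuf.slef.le.
The /s/ is in the onset of syllable 3 (/slef/).

3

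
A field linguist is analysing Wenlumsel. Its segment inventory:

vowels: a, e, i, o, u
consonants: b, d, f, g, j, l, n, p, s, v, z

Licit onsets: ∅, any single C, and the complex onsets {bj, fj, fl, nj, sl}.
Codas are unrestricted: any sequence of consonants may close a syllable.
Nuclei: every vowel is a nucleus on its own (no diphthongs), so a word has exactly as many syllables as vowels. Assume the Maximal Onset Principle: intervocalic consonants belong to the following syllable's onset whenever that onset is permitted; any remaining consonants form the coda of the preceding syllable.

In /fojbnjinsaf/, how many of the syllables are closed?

The vowels are o, i, a — 3 nuclei, so 3 syllables.
Between /o/ (V1) and /i/ (V2): /jbnj/ splits as /jb/ + /nj/ (/nj/ is the longest suffix that is a licit onset).
Between /i/ (V2) and /a/ (V3): /ns/ splits as /n/ + /s/ (/s/ is the longest suffix that is a licit onset).
Result: fojb.njin.saf.
Classifying each syllable: /fojb/ (closed), /njin/ (closed), /saf/ (closed).
Closed syllables: 3.

3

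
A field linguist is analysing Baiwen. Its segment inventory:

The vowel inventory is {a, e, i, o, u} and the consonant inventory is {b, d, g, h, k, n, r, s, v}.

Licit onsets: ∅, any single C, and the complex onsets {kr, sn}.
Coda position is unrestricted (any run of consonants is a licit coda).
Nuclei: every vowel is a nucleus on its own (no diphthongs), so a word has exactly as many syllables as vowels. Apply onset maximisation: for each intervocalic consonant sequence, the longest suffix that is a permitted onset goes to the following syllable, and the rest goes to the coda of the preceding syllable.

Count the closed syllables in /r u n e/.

Vowels present: u, e; each is a nucleus, giving 2 syllables.
V1 /u/ – V2 /e/: just /n/ — single C goes to the following onset.
Syllabification: ru.ne.
Classifying each syllable: /ru/ (open), /ne/ (open).
Closed syllables: 0.

0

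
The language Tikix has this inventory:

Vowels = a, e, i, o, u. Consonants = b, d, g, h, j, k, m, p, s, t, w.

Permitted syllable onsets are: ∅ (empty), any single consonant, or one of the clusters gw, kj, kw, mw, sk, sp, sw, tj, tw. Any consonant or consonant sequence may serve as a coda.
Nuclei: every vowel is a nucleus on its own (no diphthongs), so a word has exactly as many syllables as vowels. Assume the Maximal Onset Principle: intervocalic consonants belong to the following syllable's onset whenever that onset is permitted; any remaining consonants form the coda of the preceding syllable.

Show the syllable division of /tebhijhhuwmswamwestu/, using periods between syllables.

teb.hijh.huwm.swa.mwes.tu

Vowels present: e, i, u, a, e, u; each is a nucleus, giving 6 syllables.
σ1/σ2 boundary: cluster /bh/ — the longest permitted-onset suffix is /h/; onset = /h/, preceding coda = /b/.
σ2/σ3 boundary: /jhh/ — longest licit onset from the right is /h/, leaving /jh/ as coda.
σ3/σ4 boundary: /wmsw/ — longest licit onset from the right is /sw/, leaving /wm/ as coda.
σ4/σ5 boundary: /mw/ — entire cluster is a permitted onset → onset /mw/, coda ∅.
σ5/σ6 boundary: /st/ — longest licit onset from the right is /t/, leaving /s/ as coda.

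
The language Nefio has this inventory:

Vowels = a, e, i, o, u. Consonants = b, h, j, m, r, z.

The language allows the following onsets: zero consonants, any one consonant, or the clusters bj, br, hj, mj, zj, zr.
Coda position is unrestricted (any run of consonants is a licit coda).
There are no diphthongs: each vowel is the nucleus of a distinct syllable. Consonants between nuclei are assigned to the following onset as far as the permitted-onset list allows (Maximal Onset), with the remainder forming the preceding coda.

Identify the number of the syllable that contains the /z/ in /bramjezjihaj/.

Vowels present: a, e, i, a; each is a nucleus, giving 4 syllables.
/a…e/ gap (V1→V2): cluster /mj/ — /mj/ is itself a permitted onset, so the whole cluster goes right; preceding coda = ∅.
/e…i/ gap (V2→V3): cluster /zj/ — /zj/ is itself a permitted onset, so the whole cluster goes right; preceding coda = ∅.
/i…a/ gap (V3→V4): /h/ → onset of the next syllable (single consonants are always licit onsets).
Putting it together: bra.mje.zji.haj.
The /z/ is in the onset of syllable 3 (/zji/).

3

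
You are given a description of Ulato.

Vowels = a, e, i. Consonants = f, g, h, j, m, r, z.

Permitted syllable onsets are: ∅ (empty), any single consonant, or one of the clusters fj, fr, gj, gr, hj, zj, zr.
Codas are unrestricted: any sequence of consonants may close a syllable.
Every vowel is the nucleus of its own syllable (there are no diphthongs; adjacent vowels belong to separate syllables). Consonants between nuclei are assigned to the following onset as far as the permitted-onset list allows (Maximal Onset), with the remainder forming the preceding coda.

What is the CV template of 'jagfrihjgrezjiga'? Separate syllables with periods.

CVC.CCVCC.CCV.CCV.CV

Vowels present: a, i, e, i, a; each is a nucleus, giving 5 syllables.
V1 /a/ – V2 /i/: /gfr/ — longest licit onset from the right is /fr/, leaving /g/ as coda.
V2 /i/ – V3 /e/: /hjgr/; trying suffixes from longest down, /gr/ is the first permitted one, so coda /hj/ | onset /gr/.
V3 /e/ – V4 /i/: /zj/ — entire cluster is a permitted onset → onset /zj/, coda ∅.
V4 /i/ – V5 /a/: /g/ is a single consonant, so it becomes the next onset.
So the parse is jag.frihj.gre.zji.ga.
Mapping each syllable to C/V: /jag/ → CVC, /frihj/ → CCVCC, /gre/ → CCV, /zji/ → CCV, /ga/ → CV.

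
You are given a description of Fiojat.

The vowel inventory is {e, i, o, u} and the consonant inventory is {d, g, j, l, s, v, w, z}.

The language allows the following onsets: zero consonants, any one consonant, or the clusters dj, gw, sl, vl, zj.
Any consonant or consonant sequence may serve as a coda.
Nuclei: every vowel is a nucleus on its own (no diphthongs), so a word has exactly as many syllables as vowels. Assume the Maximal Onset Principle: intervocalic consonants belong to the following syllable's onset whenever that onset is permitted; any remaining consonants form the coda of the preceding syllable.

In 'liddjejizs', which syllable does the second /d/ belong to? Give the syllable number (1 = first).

2

The vowels are i, e, i — 3 nuclei, so 3 syllables.
Between /i/ (V1) and /e/ (V2): /ddj/ splits as /d/ + /dj/ (/dj/ is the longest suffix that is a licit onset).
Between /e/ (V2) and /i/ (V3): just /j/ — single C goes to the following onset.
So the parse is lid.dje.jizs.
The second /d/ is in the onset of syllable 2 (/dje/).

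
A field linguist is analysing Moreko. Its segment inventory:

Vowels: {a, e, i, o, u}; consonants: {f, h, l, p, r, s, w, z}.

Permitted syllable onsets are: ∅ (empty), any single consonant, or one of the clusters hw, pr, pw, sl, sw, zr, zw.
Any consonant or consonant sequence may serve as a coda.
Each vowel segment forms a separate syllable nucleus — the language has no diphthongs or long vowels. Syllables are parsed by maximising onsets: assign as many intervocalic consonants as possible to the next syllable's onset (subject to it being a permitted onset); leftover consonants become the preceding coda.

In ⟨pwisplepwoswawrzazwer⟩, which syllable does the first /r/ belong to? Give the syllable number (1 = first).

4

Nuclei (vowels): i, e, o, a, a, e → 6 syllables.
/i…e/ gap (V1→V2): cluster /spl/ — the longest permitted-onset suffix is /l/; onset = /l/, preceding coda = /sp/.
/e…o/ gap (V2→V3): /pw/ — entire cluster is a permitted onset → onset /pw/, coda ∅.
/o…a/ gap (V3→V4): cluster /sw/ — /sw/ is itself a permitted onset, so the whole cluster goes right; preceding coda = ∅.
/a…a/ gap (V4→V5): /wrz/; trying suffixes from longest down, /z/ is the first permitted one, so coda /wr/ | onset /z/.
/a…e/ gap (V5→V6): cluster /zw/ — /zw/ is itself a permitted onset, so the whole cluster goes right; preceding coda = ∅.
So the parse is pwisp.le.pwo.swawr.za.zwer.
The first /r/ is in the coda of syllable 4 (/swawr/).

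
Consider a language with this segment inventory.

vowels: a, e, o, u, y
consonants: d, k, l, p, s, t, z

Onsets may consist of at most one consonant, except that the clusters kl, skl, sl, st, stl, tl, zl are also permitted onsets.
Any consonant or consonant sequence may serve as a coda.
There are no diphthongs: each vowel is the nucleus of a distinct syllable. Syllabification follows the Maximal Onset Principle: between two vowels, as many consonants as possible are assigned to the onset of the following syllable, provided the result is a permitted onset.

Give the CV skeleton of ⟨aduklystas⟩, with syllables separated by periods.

V.CV.CCV.CCVC

Vowels present: a, u, y, a; each is a nucleus, giving 4 syllables.
V1 /a/ – V2 /u/: just /d/ — single C goes to the following onset.
V2 /u/ – V3 /y/: cluster /kl/ — /kl/ is itself a permitted onset, so the whole cluster goes right; preceding coda = ∅.
V3 /y/ – V4 /a/: /st/ is a licit onset in full, so it all attaches to the next syllable.
Syllabification: a.du.kly.stas.
Mapping each syllable to C/V: /a/ → V, /du/ → CV, /kly/ → CCV, /stas/ → CCVC.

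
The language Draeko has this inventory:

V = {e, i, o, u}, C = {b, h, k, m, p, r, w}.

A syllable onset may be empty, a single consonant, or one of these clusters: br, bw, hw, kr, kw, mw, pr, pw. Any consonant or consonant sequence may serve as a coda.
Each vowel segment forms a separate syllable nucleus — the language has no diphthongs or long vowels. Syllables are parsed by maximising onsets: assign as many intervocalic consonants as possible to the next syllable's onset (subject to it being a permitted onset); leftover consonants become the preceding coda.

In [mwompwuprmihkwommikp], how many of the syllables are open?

The vowels are o, u, i, o, i — 5 nuclei, so 5 syllables.
V1 /o/ – V2 /u/: cluster /mpw/ — the longest permitted-onset suffix is /pw/; onset = /pw/, preceding coda = /m/.
V2 /u/ – V3 /i/: /prm/ splits as /pr/ + /m/ (/m/ is the longest suffix that is a licit onset).
V3 /i/ – V4 /o/: cluster /hkw/ — the longest permitted-onset suffix is /kw/; onset = /kw/, preceding coda = /h/.
V4 /o/ – V5 /i/: /mm/ splits as /m/ + /m/ (/m/ is the longest suffix that is a licit onset).
Putting it together: mwom.pwupr.mih.kwom.mikp.
Classifying each syllable: /mwom/ (closed), /pwupr/ (closed), /mih/ (closed), /kwom/ (closed), /mikp/ (closed).
Open syllables: 0.

0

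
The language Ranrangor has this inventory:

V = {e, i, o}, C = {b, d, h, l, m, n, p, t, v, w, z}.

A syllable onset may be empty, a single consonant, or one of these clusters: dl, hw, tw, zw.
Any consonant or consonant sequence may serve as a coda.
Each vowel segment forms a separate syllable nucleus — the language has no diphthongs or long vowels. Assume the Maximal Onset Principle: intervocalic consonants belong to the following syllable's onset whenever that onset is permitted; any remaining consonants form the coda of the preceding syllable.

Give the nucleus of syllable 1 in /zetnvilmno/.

e

Vowels present: e, i, o; each is a nucleus, giving 3 syllables.
The first nucleus (vowel 1 from the left) is /e/.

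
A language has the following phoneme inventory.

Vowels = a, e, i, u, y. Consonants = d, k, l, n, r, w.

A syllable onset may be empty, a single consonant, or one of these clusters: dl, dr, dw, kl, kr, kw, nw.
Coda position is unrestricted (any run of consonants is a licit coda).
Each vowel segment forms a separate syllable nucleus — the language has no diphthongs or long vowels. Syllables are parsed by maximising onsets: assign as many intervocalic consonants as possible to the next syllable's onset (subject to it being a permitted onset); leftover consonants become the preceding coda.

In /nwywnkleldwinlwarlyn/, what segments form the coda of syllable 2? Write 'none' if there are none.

Nuclei (vowels): y, e, i, a, y → 5 syllables.
/y…e/ gap (V1→V2): /wnkl/ splits as /wn/ + /kl/ (/kl/ is the longest suffix that is a licit onset).
/e…i/ gap (V2→V3): /ldw/ — longest licit onset from the right is /dw/, leaving /l/ as coda.
/i…a/ gap (V3→V4): /nlw/; trying suffixes from longest down, /w/ is the first permitted one, so coda /nl/ | onset /w/.
/a…y/ gap (V4→V5): /rl/ — longest licit onset from the right is /l/, leaving /r/ as coda.
So the parse is nwywn.klel.dwinl.war.lyn.
Syllable 2 is /klel/: onset /kl/, nucleus /e/, coda /l/.

l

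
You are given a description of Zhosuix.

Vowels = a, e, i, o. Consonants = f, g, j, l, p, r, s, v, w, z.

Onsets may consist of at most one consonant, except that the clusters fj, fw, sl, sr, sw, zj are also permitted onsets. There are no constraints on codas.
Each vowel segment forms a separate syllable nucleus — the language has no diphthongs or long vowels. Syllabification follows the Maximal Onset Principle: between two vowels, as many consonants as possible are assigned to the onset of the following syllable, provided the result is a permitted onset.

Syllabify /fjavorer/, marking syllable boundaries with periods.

Nuclei (vowels): a, o, e → 3 syllables.
σ1/σ2 boundary: just /v/ — single C goes to the following onset.
σ2/σ3 boundary: just /r/ — single C goes to the following onset.

fja.vo.rer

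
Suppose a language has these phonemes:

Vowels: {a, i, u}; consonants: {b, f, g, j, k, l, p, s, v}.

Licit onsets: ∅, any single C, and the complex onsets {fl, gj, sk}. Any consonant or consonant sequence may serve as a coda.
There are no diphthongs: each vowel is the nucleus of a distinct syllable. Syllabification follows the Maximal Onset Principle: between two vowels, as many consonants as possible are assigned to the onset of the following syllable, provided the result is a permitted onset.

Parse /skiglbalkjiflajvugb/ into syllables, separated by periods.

Vowels present: i, a, i, a, u; each is a nucleus, giving 5 syllables.
/i…a/ gap (V1→V2): /glb/ — longest licit onset from the right is /b/, leaving /gl/ as coda.
/a…i/ gap (V2→V3): /lkj/ splits as /lk/ + /j/ (/j/ is the longest suffix that is a licit onset).
/i…a/ gap (V3→V4): /fl/ is a licit onset in full, so it all attaches to the next syllable.
/a…u/ gap (V4→V5): /jv/; trying suffixes from longest down, /v/ is the first permitted one, so coda /j/ | onset /v/.

skigl.balk.ji.flaj.vugb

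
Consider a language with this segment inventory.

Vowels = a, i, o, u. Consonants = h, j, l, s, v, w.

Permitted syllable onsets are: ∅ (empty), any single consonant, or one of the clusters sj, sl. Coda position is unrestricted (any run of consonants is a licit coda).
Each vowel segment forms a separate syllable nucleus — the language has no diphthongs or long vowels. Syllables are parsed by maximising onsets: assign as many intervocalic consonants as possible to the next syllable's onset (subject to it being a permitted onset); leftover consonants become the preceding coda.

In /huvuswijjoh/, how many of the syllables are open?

The vowels are u, u, i, o — 4 nuclei, so 4 syllables.
Between /u/ (V1) and /u/ (V2): /v/ is a single consonant, so it becomes the next onset.
Between /u/ (V2) and /i/ (V3): /sw/ splits as /s/ + /w/ (/w/ is the longest suffix that is a licit onset).
Between /i/ (V3) and /o/ (V4): /jj/ splits as /j/ + /j/ (/j/ is the longest suffix that is a licit onset).
Result: hu.vus.wij.joh.
Classifying each syllable: /hu/ (open), /vus/ (closed), /wij/ (closed), /joh/ (closed).
Open syllables: 1.

1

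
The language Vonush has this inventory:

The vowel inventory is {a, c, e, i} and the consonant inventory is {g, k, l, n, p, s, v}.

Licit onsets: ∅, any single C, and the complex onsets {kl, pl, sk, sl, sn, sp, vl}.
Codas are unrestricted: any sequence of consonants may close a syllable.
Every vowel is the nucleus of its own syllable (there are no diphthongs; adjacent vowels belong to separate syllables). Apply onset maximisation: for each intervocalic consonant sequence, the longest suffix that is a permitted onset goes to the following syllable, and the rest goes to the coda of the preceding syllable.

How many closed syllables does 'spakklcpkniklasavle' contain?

2

Nuclei (vowels): a, c, i, a, a, e → 6 syllables.
σ1/σ2 boundary: /kkl/; trying suffixes from longest down, /kl/ is the first permitted one, so coda /k/ | onset /kl/.
σ2/σ3 boundary: /pkn/ — longest licit onset from the right is /n/, leaving /pk/ as coda.
σ3/σ4 boundary: /kl/ is a licit onset in full, so it all attaches to the next syllable.
σ4/σ5 boundary: just /s/ — single C goes to the following onset.
σ5/σ6 boundary: cluster /vl/ — /vl/ is itself a permitted onset, so the whole cluster goes right; preceding coda = ∅.
Syllabification: spak.klcpk.ni.kla.sa.vle.
Classifying each syllable: /spak/ (closed), /klcpk/ (closed), /ni/ (open), /kla/ (open), /sa/ (open), /vle/ (open).
Closed syllables: 2.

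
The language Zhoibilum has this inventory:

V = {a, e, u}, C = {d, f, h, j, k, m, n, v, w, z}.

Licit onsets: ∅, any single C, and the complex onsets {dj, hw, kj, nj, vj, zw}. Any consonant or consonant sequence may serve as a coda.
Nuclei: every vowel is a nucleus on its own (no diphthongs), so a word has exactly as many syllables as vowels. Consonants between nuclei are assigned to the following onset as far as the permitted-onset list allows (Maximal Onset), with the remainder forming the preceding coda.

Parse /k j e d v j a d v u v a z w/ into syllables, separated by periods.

kjed.vjad.vu.vazw

Nuclei (vowels): e, a, u, a → 4 syllables.
σ1/σ2 boundary: /dvj/ splits as /d/ + /vj/ (/vj/ is the longest suffix that is a licit onset).
σ2/σ3 boundary: /dv/ splits as /d/ + /v/ (/v/ is the longest suffix that is a licit onset).
σ3/σ4 boundary: just /v/ — single C goes to the following onset.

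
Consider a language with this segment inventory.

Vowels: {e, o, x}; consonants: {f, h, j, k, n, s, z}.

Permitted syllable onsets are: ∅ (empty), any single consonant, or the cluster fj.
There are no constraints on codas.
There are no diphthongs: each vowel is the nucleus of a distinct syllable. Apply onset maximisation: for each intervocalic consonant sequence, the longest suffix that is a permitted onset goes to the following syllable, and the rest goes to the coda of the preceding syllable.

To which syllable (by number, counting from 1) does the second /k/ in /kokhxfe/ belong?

The vowels are o, x, e — 3 nuclei, so 3 syllables.
/o…x/ gap (V1→V2): /kh/ splits as /k/ + /h/ (/h/ is the longest suffix that is a licit onset).
/x…e/ gap (V2→V3): /f/ is a single consonant, so it becomes the next onset.
Syllabification: kok.hx.fe.
The second /k/ is in the coda of syllable 1 (/kok/).

1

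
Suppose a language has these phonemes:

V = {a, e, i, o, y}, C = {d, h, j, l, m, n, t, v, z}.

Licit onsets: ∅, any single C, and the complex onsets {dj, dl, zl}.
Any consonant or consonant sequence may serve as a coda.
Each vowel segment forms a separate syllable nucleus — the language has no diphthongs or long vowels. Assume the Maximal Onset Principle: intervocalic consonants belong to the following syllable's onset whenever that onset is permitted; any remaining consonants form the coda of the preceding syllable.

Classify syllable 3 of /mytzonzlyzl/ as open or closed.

closed

Nuclei (vowels): y, o, y → 3 syllables.
V1 /y/ – V2 /o/: /tz/ splits as /t/ + /z/ (/z/ is the longest suffix that is a licit onset).
V2 /o/ – V3 /y/: /nzl/; trying suffixes from longest down, /zl/ is the first permitted one, so coda /n/ | onset /zl/.
Putting it together: myt.zon.zlyzl.
Syllable 3 is /zlyzl/ with coda /zl/, so it is closed.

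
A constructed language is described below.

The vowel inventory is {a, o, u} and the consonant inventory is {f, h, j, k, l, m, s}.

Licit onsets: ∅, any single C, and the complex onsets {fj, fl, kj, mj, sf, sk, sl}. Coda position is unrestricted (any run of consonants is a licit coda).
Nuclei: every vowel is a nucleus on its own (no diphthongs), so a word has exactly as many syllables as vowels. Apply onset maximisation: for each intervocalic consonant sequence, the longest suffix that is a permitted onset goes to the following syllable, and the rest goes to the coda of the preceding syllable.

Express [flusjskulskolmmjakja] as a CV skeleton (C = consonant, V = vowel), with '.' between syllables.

CCVCC.CCVC.CCVCC.CCV.CCV

Nuclei (vowels): u, u, o, a, a → 5 syllables.
/u…u/ gap (V1→V2): cluster /sjsk/ — the longest permitted-onset suffix is /sk/; onset = /sk/, preceding coda = /sj/.
/u…o/ gap (V2→V3): cluster /lsk/ — the longest permitted-onset suffix is /sk/; onset = /sk/, preceding coda = /l/.
/o…a/ gap (V3→V4): /lmmj/ splits as /lm/ + /mj/ (/mj/ is the longest suffix that is a licit onset).
/a…a/ gap (V4→V5): /kj/ is a licit onset in full, so it all attaches to the next syllable.
So the parse is flusj.skul.skolm.mja.kja.
Mapping each syllable to C/V: /flusj/ → CCVCC, /skul/ → CCVC, /skolm/ → CCVCC, /mja/ → CCV, /kja/ → CCV.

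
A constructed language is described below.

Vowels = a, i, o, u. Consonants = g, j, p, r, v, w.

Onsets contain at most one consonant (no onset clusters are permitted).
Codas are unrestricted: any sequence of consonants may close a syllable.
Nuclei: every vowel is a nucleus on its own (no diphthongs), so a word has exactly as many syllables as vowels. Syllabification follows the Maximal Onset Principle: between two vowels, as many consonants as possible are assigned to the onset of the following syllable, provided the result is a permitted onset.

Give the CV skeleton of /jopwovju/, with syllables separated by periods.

CVC.CVC.CV

The vowels are o, o, u — 3 nuclei, so 3 syllables.
σ1/σ2 boundary: /pw/ splits as /p/ + /w/ (/w/ is the longest suffix that is a licit onset).
σ2/σ3 boundary: cluster /vj/ — the longest permitted-onset suffix is /j/; onset = /j/, preceding coda = /v/.
Syllabification: jop.wov.ju.
Mapping each syllable to C/V: /jop/ → CVC, /wov/ → CVC, /ju/ → CV.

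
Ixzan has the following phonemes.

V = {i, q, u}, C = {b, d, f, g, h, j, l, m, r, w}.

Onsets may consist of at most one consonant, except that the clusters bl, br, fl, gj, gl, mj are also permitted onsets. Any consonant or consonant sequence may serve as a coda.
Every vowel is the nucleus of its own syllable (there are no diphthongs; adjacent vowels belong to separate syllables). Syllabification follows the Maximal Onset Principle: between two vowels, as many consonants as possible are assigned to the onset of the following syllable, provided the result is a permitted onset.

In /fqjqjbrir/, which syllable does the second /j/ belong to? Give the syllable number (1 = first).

2

The vowels are q, q, i — 3 nuclei, so 3 syllables.
V1 /q/ – V2 /q/: /j/ is a single consonant, so it becomes the next onset.
V2 /q/ – V3 /i/: /jbr/; trying suffixes from longest down, /br/ is the first permitted one, so coda /j/ | onset /br/.
Result: fq.jqj.brir.
The second /j/ is in the coda of syllable 2 (/jqj/).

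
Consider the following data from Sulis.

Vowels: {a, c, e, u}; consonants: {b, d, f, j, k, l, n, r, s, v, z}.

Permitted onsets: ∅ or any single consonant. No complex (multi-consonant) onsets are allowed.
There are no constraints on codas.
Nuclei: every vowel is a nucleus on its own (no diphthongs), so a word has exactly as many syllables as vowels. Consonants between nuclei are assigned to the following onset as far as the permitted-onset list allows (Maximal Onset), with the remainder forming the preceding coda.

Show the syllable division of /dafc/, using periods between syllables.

Vowels present: a, c; each is a nucleus, giving 2 syllables.
/a…c/ gap (V1→V2): just /f/ — single C goes to the following onset.

da.fc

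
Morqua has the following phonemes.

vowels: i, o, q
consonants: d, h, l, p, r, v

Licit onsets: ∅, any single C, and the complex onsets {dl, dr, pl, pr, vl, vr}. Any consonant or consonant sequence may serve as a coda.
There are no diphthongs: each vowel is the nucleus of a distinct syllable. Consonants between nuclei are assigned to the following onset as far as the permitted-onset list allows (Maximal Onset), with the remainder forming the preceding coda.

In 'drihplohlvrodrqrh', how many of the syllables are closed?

3

Nuclei (vowels): i, o, o, q → 4 syllables.
V1 /i/ – V2 /o/: /hpl/; trying suffixes from longest down, /pl/ is the first permitted one, so coda /h/ | onset /pl/.
V2 /o/ – V3 /o/: /hlvr/ — longest licit onset from the right is /vr/, leaving /hl/ as coda.
V3 /o/ – V4 /q/: /dr/ is a licit onset in full, so it all attaches to the next syllable.
So the parse is drih.plohl.vro.drqrh.
Classifying each syllable: /drih/ (closed), /plohl/ (closed), /vro/ (open), /drqrh/ (closed).
Closed syllables: 3.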